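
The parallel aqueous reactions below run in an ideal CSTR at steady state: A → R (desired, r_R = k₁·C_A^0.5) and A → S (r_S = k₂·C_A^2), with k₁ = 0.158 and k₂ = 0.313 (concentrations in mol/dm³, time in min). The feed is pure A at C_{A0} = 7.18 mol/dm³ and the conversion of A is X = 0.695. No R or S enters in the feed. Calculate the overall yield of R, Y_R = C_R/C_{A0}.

0.0937

Exit C_A = C_{A0}(1−X) = 7.18×0.305 = 2.190 mol/dm³.
Rates in a CSTR are evaluated at the outlet concentration: r_R = 0.158×2.190^0.5 = 0.2338, r_S = 0.313×2.190^2 = 1.501.
Fraction of consumed A going to R: r_R/(r_R+r_S) = 0.1348.
C_R = 0.1348·C_{A0}·X = 0.1348×7.18×0.695 = 0.673 mol/dm³; Y_R = C_R/C_{A0} = 0.0937.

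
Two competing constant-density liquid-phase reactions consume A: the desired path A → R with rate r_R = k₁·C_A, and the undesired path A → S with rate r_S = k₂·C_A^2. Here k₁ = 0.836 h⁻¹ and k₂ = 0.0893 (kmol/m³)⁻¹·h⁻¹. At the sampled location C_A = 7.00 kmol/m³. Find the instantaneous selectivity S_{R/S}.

1.34

S_{R/S} = r_R/r_S = (k₁·C_A)/(k₂·C_A^2) = (k₁/k₂)·C_A⁻¹.
= (0.836×7.000) / (0.0893×7.000^2) = 5.852/4.376 = 1.34.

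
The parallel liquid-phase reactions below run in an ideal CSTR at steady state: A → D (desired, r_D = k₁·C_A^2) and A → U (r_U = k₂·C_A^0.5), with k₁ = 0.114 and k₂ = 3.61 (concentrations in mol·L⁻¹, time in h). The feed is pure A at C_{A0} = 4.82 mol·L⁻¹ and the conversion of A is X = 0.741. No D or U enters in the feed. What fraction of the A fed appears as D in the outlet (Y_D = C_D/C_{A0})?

Exit C_A = C_{A0}(1−X) = 4.82×0.259 = 1.248 mol·L⁻¹.
In a CSTR the entire volume is at exit conditions, so r_D = 0.114×1.248^2 = 0.1777 and r_U = 3.61×1.248^0.5 = 4.033.
Fraction of consumed A going to D: r_D/(r_D+r_U) = 0.04219.
C_D = 0.04219·C_{A0}·X = 0.04219×4.82×0.741 = 0.151 mol·L⁻¹; Y_D = C_D/C_{A0} = 0.0313.

0.0313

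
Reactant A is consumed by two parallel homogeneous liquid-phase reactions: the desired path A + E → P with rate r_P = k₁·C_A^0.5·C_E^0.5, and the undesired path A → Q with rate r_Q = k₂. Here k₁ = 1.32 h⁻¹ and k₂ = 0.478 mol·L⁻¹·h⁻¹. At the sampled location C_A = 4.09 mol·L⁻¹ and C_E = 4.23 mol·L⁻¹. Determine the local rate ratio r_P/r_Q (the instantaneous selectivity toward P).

S_{P/Q} = r_P/r_Q = (k₁·C_A^0.5·C_E^0.5)/(k₂) = (k₁/k₂)·C_A^0.5·C_E^0.5.
= (1.32×4.090^0.5×4.230^0.5) / (0.478) = 5.490/0.4780 = 11.5.

11.5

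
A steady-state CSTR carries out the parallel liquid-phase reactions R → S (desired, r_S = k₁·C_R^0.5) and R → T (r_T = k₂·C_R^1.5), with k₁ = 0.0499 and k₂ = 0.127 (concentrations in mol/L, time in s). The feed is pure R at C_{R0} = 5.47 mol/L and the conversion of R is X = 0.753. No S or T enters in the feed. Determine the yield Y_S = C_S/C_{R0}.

0.170

Exit C_R = C_{R0}(1−X) = 5.47×0.247 = 1.351 mol/L.
Rates in a CSTR are evaluated at the outlet concentration: r_S = 0.0499×1.351^0.5 = 0.05800, r_T = 0.127×1.351^1.5 = 0.1994.
Fraction of consumed R going to S: r_S/(r_S+r_T) = 0.2253.
C_S = 0.2253·C_{R0}·X = 0.2253×5.47×0.753 = 0.928 mol/L; Y_S = C_S/C_{R0} = 0.170.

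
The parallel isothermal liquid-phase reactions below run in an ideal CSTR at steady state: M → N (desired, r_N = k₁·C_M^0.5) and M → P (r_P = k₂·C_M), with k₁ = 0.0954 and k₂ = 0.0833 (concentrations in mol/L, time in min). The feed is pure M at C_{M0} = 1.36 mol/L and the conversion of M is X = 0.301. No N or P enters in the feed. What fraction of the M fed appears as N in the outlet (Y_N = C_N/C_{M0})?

Exit C_M = C_{M0}(1−X) = 1.36×0.699 = 0.9506 mol/L.
In a CSTR the entire volume is at exit conditions, so r_N = 0.0954×0.9506^0.5 = 0.09302 and r_P = 0.0833×0.9506 = 0.07919.
Fraction of consumed M going to N: r_N/(r_N+r_P) = 0.5401.
C_N = 0.5401·C_{M0}·X = 0.5401×1.36×0.301 = 0.221 mol/L; Y_N = C_N/C_{M0} = 0.163.

0.163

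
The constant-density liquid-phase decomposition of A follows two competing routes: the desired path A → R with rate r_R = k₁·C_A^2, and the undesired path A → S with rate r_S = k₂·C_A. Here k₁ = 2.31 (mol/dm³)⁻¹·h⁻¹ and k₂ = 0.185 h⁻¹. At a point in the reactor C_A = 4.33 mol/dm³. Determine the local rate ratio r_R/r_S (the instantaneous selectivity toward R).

54.1

S_{R/S} = r_R/r_S = (k₁·C_A^2)/(k₂·C_A) = (k₁/k₂)·C_A.
= (2.31×4.330^2) / (0.185×4.330) = 43.31/0.8011 = 54.1.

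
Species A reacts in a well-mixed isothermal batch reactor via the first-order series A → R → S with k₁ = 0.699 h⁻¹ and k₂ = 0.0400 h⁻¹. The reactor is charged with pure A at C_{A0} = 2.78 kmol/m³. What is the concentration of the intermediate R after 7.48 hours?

The intermediate concentration in a first-order A→B→C sequence is C_R = k₁C_{A0}(e^(−k₁t) − e^(−k₂t))/(k₂−k₁).
e^(−k₁t) = e^(−0.699×7.48) = e^(−5.229) = 0.005361; e^(−k₂t) = e^(−0.2992) = 0.7414.
C_R = 0.699×2.78/(0.0400−0.699) × (0.005361−0.7414) = (-2.949)×(-0.7360) = 2.170 kmol/m³.

2.17 kmol/m³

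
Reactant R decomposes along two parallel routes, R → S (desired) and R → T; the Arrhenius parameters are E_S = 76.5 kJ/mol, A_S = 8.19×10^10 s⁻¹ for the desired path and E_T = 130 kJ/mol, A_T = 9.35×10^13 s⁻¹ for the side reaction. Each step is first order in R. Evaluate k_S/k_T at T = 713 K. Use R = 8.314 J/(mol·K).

7.28

Since both paths have the same order in R, the concentration cancels and S_{S/T} = k_S/k_T = (A_S/A_T)·exp[(E_T−E_S)/(RT)].
(E_T−E_S)/(RT) = (130−76.5)×10³/(8.314×713) = 53500/5928 = 9.025.
k_S/k_T = (8.19×10^10/9.35×10^13)·exp(9.025) = 8.759×10^-4 × 8309 = 7.28.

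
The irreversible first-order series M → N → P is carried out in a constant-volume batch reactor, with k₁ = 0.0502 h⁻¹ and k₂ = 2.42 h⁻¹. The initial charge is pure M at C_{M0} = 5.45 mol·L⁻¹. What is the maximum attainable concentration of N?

0.104 mol·L⁻¹

Evaluating C_N at t_opt = ln(k₂/k₁)/(k₂−k₁) gives C_{N,max}/C_{M0} = (k₁/k₂)^[k₂/(k₂−k₁)].
= (0.0502/2.42)^(2.42/(2.42−0.0502)) = (0.02074)^(1.021) = 0.01911.
C_{N,max} = 0.01911×5.45 = 0.104 mol·L⁻¹.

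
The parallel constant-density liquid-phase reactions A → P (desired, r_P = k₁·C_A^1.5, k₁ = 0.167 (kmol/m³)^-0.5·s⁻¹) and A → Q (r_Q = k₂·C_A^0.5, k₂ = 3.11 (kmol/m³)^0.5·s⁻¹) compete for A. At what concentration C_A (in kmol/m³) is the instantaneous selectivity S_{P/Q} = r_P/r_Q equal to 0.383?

S_{P/Q} = (k₁/k₂)·C_A ⇒ C_A = S·k₂/k₁.
= 0.383×3.11/0.167 = 7.13 kmol/m³.

7.13 kmol/m³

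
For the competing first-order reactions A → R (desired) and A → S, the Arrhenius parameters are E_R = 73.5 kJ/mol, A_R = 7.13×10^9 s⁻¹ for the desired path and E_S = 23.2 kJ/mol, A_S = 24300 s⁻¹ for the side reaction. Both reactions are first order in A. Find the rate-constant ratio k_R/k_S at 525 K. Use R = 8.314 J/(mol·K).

2.90

Since both paths have the same order in A, the concentration cancels and S_{R/S} = k_R/k_S = (A_R/A_S)·exp[(E_S−E_R)/(RT)].
(E_S−E_R)/(RT) = (23.2−73.5)×10³/(8.314×525) = -50300/4365 = -11.52.
k_R/k_S = (7.13×10^9/24300)·exp(-11.52) = 2.934×10^5 × 9.891×10^-6 = 2.90.
Since E_R > E_S, raising the temperature improves selectivity toward R.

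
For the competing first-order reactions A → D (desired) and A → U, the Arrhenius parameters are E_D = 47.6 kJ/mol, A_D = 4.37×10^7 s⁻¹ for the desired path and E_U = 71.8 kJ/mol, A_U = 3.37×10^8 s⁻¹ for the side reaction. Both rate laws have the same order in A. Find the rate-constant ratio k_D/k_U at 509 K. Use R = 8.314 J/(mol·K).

39.5

k_D/k_U = (A_D/A_U)·exp[−(E_D−E_U)/(RT)] = (A_D/A_U)·exp[(E_U−E_D)/(RT)].
(E_U−E_D)/(RT) = (71.8−47.6)×10³/(8.314×509) = 24200/4232 = 5.719.
k_D/k_U = (4.37×10^7/3.37×10^8)·exp(5.719) = 0.1297 × 304.5 = 39.5.
Since E_D < E_U, lowering the temperature improves selectivity toward D.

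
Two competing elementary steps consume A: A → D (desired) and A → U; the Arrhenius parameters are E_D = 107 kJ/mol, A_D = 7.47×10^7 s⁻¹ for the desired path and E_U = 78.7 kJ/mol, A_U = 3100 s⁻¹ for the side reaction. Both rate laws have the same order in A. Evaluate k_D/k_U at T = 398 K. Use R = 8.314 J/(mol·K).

With equal orders, S_{D/U} = k_D/k_U = (A_D/A_U)·exp[(E_U−E_D)/(RT)].
(E_U−E_D)/(RT) = (78.7−107)×10³/(8.314×398) = -28300/3309 = -8.553.
k_D/k_U = (7.47×10^7/3100)·exp(-8.553) = 24097 × 1.931×10^-4 = 4.65.
Since E_D > E_U, raising the temperature improves selectivity toward D.

4.65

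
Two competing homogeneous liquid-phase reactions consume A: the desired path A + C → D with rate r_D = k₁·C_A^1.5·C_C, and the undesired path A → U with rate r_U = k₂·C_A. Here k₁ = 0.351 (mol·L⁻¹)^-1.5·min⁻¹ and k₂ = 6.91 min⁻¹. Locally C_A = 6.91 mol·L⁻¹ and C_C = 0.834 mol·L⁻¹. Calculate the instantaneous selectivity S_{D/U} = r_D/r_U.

S_{D/U} = r_D/r_U = (k₁·C_A^1.5·C_C)/(k₂·C_A) = (k₁/k₂)·C_A^0.5·C_C.
= (0.351×6.910^1.5×0.8340) / (6.91×6.910) = 5.317/47.75 = 0.111.
Since the desired path is higher order in A, keeping C_A high (PFR or concentrated feed) favours D.

0.111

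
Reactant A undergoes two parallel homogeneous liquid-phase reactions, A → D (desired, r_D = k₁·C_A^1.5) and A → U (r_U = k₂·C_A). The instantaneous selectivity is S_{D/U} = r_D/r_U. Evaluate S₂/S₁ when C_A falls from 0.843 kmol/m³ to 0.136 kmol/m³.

0.402

S_{D/U} = (k₁/k₂)·C_A^0.5, so S₂/S₁ = (C_{A,2}/C_{A,1})^0.5.
= (0.136/0.843)^0.5 = (0.1613)^0.5 = 0.402.
Selectivity toward D falls as C_A falls — high-concentration operation is favoured.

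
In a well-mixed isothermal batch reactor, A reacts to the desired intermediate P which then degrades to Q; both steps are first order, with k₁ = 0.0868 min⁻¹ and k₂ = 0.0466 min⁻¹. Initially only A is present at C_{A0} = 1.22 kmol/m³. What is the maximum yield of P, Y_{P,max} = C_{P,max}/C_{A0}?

0.486

For a first-order series the maximum intermediate yield is C_{P,max}/C_{A0} = (k₁/k₂)^[k₂/(k₂−k₁)].
= (0.0868/0.0466)^(0.0466/(0.0466−0.0868)) = (1.863)^(-1.159) = 0.4863.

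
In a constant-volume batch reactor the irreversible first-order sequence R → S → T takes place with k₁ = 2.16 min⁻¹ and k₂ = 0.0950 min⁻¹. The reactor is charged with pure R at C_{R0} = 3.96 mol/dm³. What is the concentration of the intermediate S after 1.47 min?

Solving the coupled first-order balances gives C_S(t) = [k₁/(k₂−k₁)]·C_{R0}·(e^(−k₁t) − e^(−k₂t)).
e^(−k₁t) = e^(−2.16×1.47) = e^(−3.175) = 0.04179; e^(−k₂t) = e^(−0.1396) = 0.8697.
C_S = 2.16×3.96/(0.0950−2.16) × (0.04179−0.8697) = (-4.142)×(-0.8279) = 3.429 mol/dm³.

3.43 mol/dm³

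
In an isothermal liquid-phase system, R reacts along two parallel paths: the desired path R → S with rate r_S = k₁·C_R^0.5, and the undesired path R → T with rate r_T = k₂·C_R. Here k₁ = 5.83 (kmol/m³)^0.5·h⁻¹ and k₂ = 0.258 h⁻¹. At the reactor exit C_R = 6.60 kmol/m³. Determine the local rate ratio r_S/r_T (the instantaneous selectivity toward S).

8.80

S_{S/T} = r_S/r_T = (k₁·C_R^0.5)/(k₂·C_R) = (k₁/k₂)·C_R^-0.5.
= (5.83×6.600^0.5) / (0.258×6.600) = 14.98/1.703 = 8.80.
The undesired path is higher order in R, so low C_R (CSTR or dilute feed) favours S.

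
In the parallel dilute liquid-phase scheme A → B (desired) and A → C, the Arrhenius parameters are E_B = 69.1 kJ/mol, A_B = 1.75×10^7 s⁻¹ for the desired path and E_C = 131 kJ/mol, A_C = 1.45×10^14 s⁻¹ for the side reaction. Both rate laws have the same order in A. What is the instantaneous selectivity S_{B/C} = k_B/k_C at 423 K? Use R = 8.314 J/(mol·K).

5.32

k_B/k_C = (A_B/A_C)·exp[−(E_B−E_C)/(RT)] = (A_B/A_C)·exp[(E_C−E_B)/(RT)].
(E_C−E_B)/(RT) = (131−69.1)×10³/(8.314×423) = 61900/3517 = 17.60.
k_B/k_C = (1.75×10^7/1.45×10^14)·exp(17.60) = 1.207×10^-7 × 4.406×10^7 = 5.32.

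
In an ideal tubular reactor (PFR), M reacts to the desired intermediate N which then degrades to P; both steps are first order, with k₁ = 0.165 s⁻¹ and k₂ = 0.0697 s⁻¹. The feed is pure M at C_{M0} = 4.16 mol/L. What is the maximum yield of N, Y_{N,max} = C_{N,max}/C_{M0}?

For a first-order series the maximum intermediate yield is C_{N,max}/C_{M0} = (k₁/k₂)^[k₂/(k₂−k₁)].
= (0.165/0.0697)^(0.0697/(0.0697−0.165)) = (2.367)^(-0.7314) = 0.5325.

0.532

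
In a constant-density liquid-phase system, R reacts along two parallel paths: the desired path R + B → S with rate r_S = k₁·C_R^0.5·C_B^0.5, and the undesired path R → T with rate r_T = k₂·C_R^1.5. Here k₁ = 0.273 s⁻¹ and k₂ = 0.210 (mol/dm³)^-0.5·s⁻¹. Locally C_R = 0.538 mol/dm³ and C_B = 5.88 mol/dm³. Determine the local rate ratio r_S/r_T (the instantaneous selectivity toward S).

5.86

S_{S/T} = r_S/r_T = (k₁·C_R^0.5·C_B^0.5)/(k₂·C_R^1.5) = (k₁/k₂)·C_R⁻¹·C_B^0.5.
= (0.273×0.5380^0.5×5.880^0.5) / (0.210×0.5380^1.5) = 0.4856/0.08287 = 5.86.
The undesired path is higher order in R, so low C_R (CSTR or dilute feed) favours S.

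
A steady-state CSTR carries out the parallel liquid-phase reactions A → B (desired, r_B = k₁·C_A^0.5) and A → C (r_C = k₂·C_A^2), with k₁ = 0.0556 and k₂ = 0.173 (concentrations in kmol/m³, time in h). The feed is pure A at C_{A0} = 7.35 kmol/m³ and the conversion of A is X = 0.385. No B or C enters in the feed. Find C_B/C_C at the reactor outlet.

Exit C_A = C_{A0}(1−X) = 7.35×0.615 = 4.520 kmol/m³.
A CSTR operates uniformly at the exit composition, giving r_B = 0.1182 and r_C = 3.535 (each k·C_A^n at C_A = 4.520).
Overall selectivity = C_B/C_C = r_Bτ/(r_Cτ) = r_B/r_C = 0.0334.

0.0334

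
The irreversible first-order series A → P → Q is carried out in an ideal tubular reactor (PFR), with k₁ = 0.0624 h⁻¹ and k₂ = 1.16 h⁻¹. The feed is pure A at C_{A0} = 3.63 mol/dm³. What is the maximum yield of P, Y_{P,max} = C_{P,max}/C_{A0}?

0.0456

Evaluating C_P at τ_opt = ln(k₂/k₁)/(k₂−k₁) gives C_{P,max}/C_{A0} = (k₁/k₂)^[k₂/(k₂−k₁)].
= (0.0624/1.16)^(1.16/(1.16−0.0624)) = (0.05379)^(1.057) = 0.04556.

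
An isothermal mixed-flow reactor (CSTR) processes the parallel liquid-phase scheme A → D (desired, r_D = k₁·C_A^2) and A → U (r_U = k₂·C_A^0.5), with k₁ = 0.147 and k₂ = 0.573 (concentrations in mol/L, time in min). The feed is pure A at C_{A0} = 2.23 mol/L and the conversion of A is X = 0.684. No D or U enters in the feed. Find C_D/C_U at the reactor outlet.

Exit C_A = C_{A0}(1−X) = 2.23×0.316 = 0.7047 mol/L.
Rates in a CSTR are evaluated at the outlet concentration: r_D = 0.147×0.7047^2 = 0.07300, r_U = 0.573×0.7047^0.5 = 0.4810.
Overall selectivity = C_D/C_U = r_Dτ/(r_Uτ) = r_D/r_U = 0.152.

0.152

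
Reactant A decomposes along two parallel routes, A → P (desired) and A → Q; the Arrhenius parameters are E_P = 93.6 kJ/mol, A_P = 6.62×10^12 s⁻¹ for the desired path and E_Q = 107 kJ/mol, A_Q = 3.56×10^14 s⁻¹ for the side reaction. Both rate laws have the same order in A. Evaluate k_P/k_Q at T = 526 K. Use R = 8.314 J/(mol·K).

0.398

k_P/k_Q = (A_P/A_Q)·exp[−(E_P−E_Q)/(RT)] = (A_P/A_Q)·exp[(E_Q−E_P)/(RT)].
(E_Q−E_P)/(RT) = (107−93.6)×10³/(8.314×526) = 13400/4373 = 3.064.
k_P/k_Q = (6.62×10^12/3.56×10^14)·exp(3.064) = 0.01860 × 21.42 = 0.398.
Since E_P < E_Q, lowering the temperature improves selectivity toward P.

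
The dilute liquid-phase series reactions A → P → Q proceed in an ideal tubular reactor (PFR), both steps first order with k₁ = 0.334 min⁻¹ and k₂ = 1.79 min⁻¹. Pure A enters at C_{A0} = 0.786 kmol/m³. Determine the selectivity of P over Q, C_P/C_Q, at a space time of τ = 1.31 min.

For first-order series with pure A initially, C_P(τ) = k₁C_{A0}/(k₂−k₁)·(e^(−k₁τ) − e^(−k₂τ)).
e^(−k₁τ) = e^(−0.334×1.31) = e^(−0.4375) = 0.6456; e^(−k₂τ) = e^(−2.345) = 0.09586.
C_P = 0.334×0.786/(1.79−0.334) × (0.6456−0.09586) = 0.1803×0.5498 = 0.09913 kmol/m³.
C_A = C_{A0}e^(−k₁τ) = 0.5075 kmol/m³, so C_Q = C_{A0}−C_A−C_P = 0.1794 kmol/m³; C_P/C_Q = 0.552.

0.552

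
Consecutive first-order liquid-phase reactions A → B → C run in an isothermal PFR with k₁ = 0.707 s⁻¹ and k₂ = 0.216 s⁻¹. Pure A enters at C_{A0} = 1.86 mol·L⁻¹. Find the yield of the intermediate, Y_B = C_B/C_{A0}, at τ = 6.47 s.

0.341

Solving the coupled first-order balances gives C_B(τ) = [k₁/(k₂−k₁)]·C_{A0}·(e^(−k₁τ) − e^(−k₂τ)).
e^(−k₁τ) = e^(−0.707×6.47) = e^(−4.574) = 0.01031; e^(−k₂τ) = e^(−1.398) = 0.2472.
C_B = 0.707×1.86/(0.216−0.707) × (0.01031−0.2472) = (-2.678)×(-0.2369) = 0.6345 mol·L⁻¹.
Y_B = C_B/C_{A0} = 0.6345/1.86 = 0.341.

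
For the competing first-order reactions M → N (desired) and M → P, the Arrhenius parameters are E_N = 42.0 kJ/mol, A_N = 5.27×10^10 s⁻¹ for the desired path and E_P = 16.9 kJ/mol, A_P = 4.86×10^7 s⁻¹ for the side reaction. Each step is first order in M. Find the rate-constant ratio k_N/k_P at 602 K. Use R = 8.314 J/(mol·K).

k_N/k_P = (A_N/A_P)·exp[−(E_N−E_P)/(RT)] = (A_N/A_P)·exp[(E_P−E_N)/(RT)].
(E_P−E_N)/(RT) = (16.9−42.0)×10³/(8.314×602) = -25100/5005 = -5.015.
k_N/k_P = (5.27×10^10/4.86×10^7)·exp(-5.015) = 1084 × 0.006638 = 7.20.

7.20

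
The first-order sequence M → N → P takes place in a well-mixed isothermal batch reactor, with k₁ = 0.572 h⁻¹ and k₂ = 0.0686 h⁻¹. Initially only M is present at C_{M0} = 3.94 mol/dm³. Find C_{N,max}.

Evaluating C_N at t_opt = ln(k₂/k₁)/(k₂−k₁) gives C_{N,max}/C_{M0} = (k₁/k₂)^[k₂/(k₂−k₁)].
= (0.572/0.0686)^(0.0686/(0.0686−0.572)) = (8.338)^(-0.1363) = 0.7490.
C_{N,max} = 0.7490×3.94 = 2.95 mol/dm³.

2.95 mol/dm³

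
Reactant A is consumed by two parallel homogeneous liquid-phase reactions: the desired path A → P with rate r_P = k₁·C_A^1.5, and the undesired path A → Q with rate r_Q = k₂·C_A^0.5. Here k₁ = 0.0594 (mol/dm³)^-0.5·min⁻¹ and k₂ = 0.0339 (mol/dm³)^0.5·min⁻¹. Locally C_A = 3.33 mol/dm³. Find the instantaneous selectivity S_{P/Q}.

S_{P/Q} = r_P/r_Q = (k₁·C_A^1.5)/(k₂·C_A^0.5) = (k₁/k₂)·C_A.
= (0.0594×3.330^1.5) / (0.0339×3.330^0.5) = 0.3610/0.06186 = 5.83.

5.83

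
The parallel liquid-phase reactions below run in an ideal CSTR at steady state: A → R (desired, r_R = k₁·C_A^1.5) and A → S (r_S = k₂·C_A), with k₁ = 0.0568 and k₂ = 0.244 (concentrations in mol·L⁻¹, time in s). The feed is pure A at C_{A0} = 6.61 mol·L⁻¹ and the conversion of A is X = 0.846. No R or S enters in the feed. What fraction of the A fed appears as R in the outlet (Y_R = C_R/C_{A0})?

0.161

Exit C_A = C_{A0}(1−X) = 6.61×0.154 = 1.018 mol·L⁻¹.
In a CSTR the entire volume is at exit conditions, so r_R = 0.0568×1.018^1.5 = 0.05834 and r_S = 0.244×1.018 = 0.2484.
Fraction of consumed A going to R: r_R/(r_R+r_S) = 0.1902.
C_R = 0.1902·C_{A0}·X = 0.1902×6.61×0.846 = 1.06 mol·L⁻¹; Y_R = C_R/C_{A0} = 0.161.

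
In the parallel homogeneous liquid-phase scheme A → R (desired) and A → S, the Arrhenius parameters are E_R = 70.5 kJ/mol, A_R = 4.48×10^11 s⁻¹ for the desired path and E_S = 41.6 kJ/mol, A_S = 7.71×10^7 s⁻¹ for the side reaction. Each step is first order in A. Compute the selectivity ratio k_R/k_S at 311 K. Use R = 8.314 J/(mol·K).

0.0813

Since both paths have the same order in A, the concentration cancels and S_{R/S} = k_R/k_S = (A_R/A_S)·exp[(E_S−E_R)/(RT)].
(E_S−E_R)/(RT) = (41.6−70.5)×10³/(8.314×311) = -28900/2586 = -11.18.
k_R/k_S = (4.48×10^11/7.71×10^7)·exp(-11.18) = 5811 × 1.399×10^-5 = 0.0813.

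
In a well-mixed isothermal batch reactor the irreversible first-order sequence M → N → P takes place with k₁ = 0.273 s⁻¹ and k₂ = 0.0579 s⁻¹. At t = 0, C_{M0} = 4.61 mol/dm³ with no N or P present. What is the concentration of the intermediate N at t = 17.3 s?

2.10 mol/dm³

For first-order series with pure M initially, C_N(t) = k₁C_{M0}/(k₂−k₁)·(e^(−k₁t) − e^(−k₂t)).
e^(−k₁t) = e^(−0.273×17.3) = e^(−4.723) = 0.008889; e^(−k₂t) = e^(−1.002) = 0.3673.
C_N = 0.273×4.61/(0.0579−0.273) × (0.008889−0.3673) = (-5.851)×(-0.3584) = 2.097 mol/dm³.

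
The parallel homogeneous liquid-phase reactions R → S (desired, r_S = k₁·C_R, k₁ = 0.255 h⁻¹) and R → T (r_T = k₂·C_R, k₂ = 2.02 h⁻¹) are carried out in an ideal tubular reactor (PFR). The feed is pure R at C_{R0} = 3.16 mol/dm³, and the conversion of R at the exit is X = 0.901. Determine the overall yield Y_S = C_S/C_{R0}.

0.101

C_R = C_{R0}(1−X) = 0.3128 mol/dm³.
Both paths are first order in R, so the instantaneous fraction to S is constant: dC_S/d(−C_R) = k₁/(k₁+k₂) = 0.1121.
C_S = 0.1121·(C_{R0}−C_R) = 0.1121×2.847 = 0.319 mol/dm³.
Y_S = C_S/C_{R0} = 0.3191/3.16 = 0.101.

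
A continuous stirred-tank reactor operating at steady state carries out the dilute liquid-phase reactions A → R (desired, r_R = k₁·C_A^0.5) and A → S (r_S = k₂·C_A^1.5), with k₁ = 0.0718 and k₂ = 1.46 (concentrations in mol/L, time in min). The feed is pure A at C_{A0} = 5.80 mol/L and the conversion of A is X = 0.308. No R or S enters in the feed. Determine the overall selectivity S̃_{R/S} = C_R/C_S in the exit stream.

Exit C_A = C_{A0}(1−X) = 5.80×0.692 = 4.014 mol/L.
Rates in a CSTR are evaluated at the outlet concentration: r_R = 0.0718×4.014^0.5 = 0.1438, r_S = 1.46×4.014^1.5 = 11.74.
Overall selectivity = C_R/C_S = r_Rτ/(r_Sτ) = r_R/r_S = 0.0123.

0.0123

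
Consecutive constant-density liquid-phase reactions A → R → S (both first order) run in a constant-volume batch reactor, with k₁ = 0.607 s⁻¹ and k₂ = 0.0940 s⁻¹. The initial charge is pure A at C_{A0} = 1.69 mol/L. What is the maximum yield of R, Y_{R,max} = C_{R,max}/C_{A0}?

0.711

Evaluating C_R at t_opt = ln(k₂/k₁)/(k₂−k₁) gives C_{R,max}/C_{A0} = (k₁/k₂)^[k₂/(k₂−k₁)].
= (0.607/0.0940)^(0.0940/(0.0940−0.607)) = (6.457)^(-0.1832) = 0.7105.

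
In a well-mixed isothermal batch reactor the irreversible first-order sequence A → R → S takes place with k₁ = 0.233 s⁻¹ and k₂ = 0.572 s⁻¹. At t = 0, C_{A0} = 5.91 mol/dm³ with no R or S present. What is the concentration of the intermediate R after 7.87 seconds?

0.604 mol/dm³

For first-order series with pure A initially, C_R(t) = k₁C_{A0}/(k₂−k₁)·(e^(−k₁t) − e^(−k₂t)).
e^(−k₁t) = e^(−0.233×7.87) = e^(−1.834) = 0.1598; e^(−k₂t) = e^(−4.502) = 0.01109.
C_R = 0.233×5.91/(0.572−0.233) × (0.1598−0.01109) = 4.062×0.1487 = 0.6041 mol/dm³.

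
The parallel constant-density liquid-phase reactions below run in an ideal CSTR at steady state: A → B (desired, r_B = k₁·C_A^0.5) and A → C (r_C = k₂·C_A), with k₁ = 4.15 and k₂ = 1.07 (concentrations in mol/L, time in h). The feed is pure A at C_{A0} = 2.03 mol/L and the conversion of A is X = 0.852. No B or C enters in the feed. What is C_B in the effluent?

1.52 mol/L

Exit C_A = C_{A0}(1−X) = 2.03×0.148 = 0.3004 mol/L.
A CSTR operates uniformly at the exit composition, giving r_B = 2.275 and r_C = 0.3215 (each k·C_A^n at C_A = 0.3004).
Fraction of consumed A going to B: r_B/(r_B+r_C) = 0.8762.
C_B = 0.8762·C_{A0}·X = 0.8762×2.03×0.852 = 1.52 mol/L.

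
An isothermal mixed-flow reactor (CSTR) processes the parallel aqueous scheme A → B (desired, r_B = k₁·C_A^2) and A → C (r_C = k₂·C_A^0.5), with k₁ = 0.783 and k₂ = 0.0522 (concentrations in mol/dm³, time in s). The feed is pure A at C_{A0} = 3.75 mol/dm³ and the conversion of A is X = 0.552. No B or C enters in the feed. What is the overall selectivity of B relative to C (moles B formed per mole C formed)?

32.7

Exit C_A = C_{A0}(1−X) = 3.75×0.448 = 1.680 mol/dm³.
A CSTR operates uniformly at the exit composition, giving r_B = 2.210 and r_C = 0.06766 (each k·C_A^n at C_A = 1.680).
Overall selectivity = C_B/C_C = r_Bτ/(r_Cτ) = r_B/r_C = 32.7.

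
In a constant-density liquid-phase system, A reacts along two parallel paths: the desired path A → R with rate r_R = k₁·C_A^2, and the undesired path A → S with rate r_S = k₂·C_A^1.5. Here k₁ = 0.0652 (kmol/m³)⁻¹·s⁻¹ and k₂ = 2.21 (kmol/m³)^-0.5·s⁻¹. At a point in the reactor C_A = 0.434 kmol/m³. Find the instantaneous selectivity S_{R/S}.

0.0194

S_{R/S} = r_R/r_S = (k₁·C_A^2)/(k₂·C_A^1.5) = (k₁/k₂)·C_A^0.5.
= (0.0652×0.4340^2) / (2.21×0.4340^1.5) = 0.01228/0.6319 = 0.0194.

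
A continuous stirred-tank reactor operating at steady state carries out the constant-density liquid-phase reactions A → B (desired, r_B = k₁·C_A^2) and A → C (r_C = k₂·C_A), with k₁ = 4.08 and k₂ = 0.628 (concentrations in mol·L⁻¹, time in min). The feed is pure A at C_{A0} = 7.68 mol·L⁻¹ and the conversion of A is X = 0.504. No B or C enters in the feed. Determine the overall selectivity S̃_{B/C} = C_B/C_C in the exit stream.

Exit C_A = C_{A0}(1−X) = 7.68×0.496 = 3.809 mol·L⁻¹.
Rates in a CSTR are evaluated at the outlet concentration: r_B = 4.08×3.809^2 = 59.20, r_C = 0.628×3.809 = 2.392.
Overall selectivity = C_B/C_C = r_Bτ/(r_Cτ) = r_B/r_C = 24.7.

24.7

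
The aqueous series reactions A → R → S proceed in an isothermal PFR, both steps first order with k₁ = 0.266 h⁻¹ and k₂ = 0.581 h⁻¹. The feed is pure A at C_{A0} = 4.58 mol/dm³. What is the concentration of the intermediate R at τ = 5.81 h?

0.692 mol/dm³

Solving the coupled first-order balances gives C_R(τ) = [k₁/(k₂−k₁)]·C_{A0}·(e^(−k₁τ) − e^(−k₂τ)).
e^(−k₁τ) = e^(−0.266×5.81) = e^(−1.545) = 0.2132; e^(−k₂τ) = e^(−3.376) = 0.03420.
C_R = 0.266×4.58/(0.581−0.266) × (0.2132−0.03420) = 3.868×0.1790 = 0.6924 mol/dm³.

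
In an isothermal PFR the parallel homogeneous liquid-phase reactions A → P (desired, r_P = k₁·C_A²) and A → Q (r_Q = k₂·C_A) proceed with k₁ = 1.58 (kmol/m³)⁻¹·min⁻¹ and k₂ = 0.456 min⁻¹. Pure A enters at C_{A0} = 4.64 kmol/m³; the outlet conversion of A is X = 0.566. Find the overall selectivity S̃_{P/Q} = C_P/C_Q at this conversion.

C_A = C_{A0}(1−X) = 2.014 kmol/m³.
Along a PFR/batch, dC_Q/dC_A = −r_Q/(r_P+r_Q) = −k₂/(k₂+k₁·C_A).
Integrating from C_{A0} to C_A: C_Q = (0.456/1.58)·ln[(0.456+1.58·4.64)/(0.456+1.58·2.01)] = 0.2886·ln(7.787/3.638) = 0.2197 kmol/m³.
Then C_P = (C_{A0}−C_A) − C_Q = 2.626 − 0.2197 = 2.407 kmol/m³.
S̃_{P/Q} = C_P/C_Q = 2.407/0.2197 = 11.0.

11.0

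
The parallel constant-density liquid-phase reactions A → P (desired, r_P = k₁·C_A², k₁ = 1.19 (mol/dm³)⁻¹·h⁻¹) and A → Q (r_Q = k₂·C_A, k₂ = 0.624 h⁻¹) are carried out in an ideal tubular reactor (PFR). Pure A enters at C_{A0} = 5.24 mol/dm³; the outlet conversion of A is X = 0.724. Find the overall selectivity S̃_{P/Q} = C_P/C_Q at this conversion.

C_A = C_{A0}(1−X) = 1.446 mol/dm³.
Along a PFR/batch, dC_Q/dC_A = −r_Q/(r_P+r_Q) = −k₂/(k₂+k₁·C_A).
Integrating from C_{A0} to C_A: C_Q = (0.624/1.19)·ln[(0.624+1.19·5.24)/(0.624+1.19·1.45)] = 0.5244·ln(6.860/2.345) = 0.5628 mol/dm³.
Then C_P = (C_{A0}−C_A) − C_Q = 3.794 − 0.5628 = 3.231 mol/dm³.
S̃_{P/Q} = C_P/C_Q = 3.231/0.5628 = 5.74.

5.74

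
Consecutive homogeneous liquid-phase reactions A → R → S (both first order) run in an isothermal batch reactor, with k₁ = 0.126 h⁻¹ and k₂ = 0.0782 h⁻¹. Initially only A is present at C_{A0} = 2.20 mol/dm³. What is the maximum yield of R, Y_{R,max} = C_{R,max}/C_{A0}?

0.458

Evaluating C_R at t_opt = ln(k₂/k₁)/(k₂−k₁) gives C_{R,max}/C_{A0} = (k₁/k₂)^[k₂/(k₂−k₁)].
= (0.126/0.0782)^(0.0782/(0.0782−0.126)) = (1.611)^(-1.636) = 0.4582.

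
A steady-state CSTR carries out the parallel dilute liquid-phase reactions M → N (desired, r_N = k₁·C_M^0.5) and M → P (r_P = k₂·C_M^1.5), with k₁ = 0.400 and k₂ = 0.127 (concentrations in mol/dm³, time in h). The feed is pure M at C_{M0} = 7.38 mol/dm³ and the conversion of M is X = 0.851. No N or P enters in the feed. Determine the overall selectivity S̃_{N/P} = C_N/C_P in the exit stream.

Exit C_M = C_{M0}(1−X) = 7.38×0.149 = 1.100 mol/dm³.
Rates in a CSTR are evaluated at the outlet concentration: r_N = 0.400×1.100^0.5 = 0.4195, r_P = 0.127×1.100^1.5 = 0.1464.
Overall selectivity = C_N/C_P = r_Nτ/(r_Pτ) = r_N/r_P = 2.86.

2.86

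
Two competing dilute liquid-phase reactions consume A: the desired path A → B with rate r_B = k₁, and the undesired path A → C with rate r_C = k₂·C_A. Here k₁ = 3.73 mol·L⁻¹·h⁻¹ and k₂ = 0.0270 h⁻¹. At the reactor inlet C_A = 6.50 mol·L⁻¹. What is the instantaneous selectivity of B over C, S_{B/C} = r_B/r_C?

21.3

S_{B/C} = r_B/r_C = (k₁)/(k₂·C_A) = (k₁/k₂)·C_A⁻¹.
= (3.73) / (0.0270×6.500) = 3.730/0.1755 = 21.3.
The undesired path is higher order in A, so low C_A (CSTR or dilute feed) favours B.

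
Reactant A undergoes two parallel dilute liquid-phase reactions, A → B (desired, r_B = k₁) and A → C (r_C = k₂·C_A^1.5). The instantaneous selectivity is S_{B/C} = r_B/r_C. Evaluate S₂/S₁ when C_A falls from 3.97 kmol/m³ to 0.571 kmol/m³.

18.3

S_{B/C} = (k₁/k₂)·C_A^-1.5, so S₂/S₁ = (C_{A,2}/C_{A,1})^-1.5.
= (0.571/3.97)^(-1.5) = (0.1438)^(-1.5) = 18.3.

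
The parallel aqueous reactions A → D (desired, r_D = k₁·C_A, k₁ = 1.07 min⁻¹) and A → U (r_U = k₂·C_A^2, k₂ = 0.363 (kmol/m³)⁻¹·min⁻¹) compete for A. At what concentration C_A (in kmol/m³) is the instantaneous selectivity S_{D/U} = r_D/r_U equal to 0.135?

S_{D/U} = (k₁/k₂)·C_A⁻¹ ⇒ C_A = (S·k₂/k₁)^(-1).
= (0.135×0.363/1.07)^(-1) = (0.04580)^(-1) = 21.8 kmol/m³.

21.8 kmol/m³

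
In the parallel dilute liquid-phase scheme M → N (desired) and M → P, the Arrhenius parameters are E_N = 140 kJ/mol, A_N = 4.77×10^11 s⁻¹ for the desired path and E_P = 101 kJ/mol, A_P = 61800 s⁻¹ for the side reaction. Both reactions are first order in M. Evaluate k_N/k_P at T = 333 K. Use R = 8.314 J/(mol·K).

k_N/k_P = (A_N/A_P)·exp[−(E_N−E_P)/(RT)] = (A_N/A_P)·exp[(E_P−E_N)/(RT)].
(E_P−E_N)/(RT) = (101−140)×10³/(8.314×333) = -39000/2769 = -14.09.
k_N/k_P = (4.77×10^11/61800)·exp(-14.09) = 7.718×10^6 × 7.624×10^-7 = 5.88.

5.88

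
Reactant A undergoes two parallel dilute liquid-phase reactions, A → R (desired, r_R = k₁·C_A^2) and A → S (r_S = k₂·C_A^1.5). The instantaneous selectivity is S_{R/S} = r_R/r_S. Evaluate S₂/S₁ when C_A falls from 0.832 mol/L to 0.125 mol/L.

0.388

S_{R/S} = (k₁/k₂)·C_A^0.5, so S₂/S₁ = (C_{A,2}/C_{A,1})^0.5.
= (0.125/0.832)^0.5 = (0.1502)^0.5 = 0.388.
Selectivity toward R falls as C_A falls — high-concentration operation is favoured.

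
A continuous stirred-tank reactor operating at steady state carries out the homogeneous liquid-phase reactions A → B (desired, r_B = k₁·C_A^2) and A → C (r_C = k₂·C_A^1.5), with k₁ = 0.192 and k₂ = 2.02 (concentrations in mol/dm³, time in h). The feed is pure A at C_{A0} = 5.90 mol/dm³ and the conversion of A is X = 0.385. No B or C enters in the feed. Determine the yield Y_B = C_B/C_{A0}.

0.0590

Exit C_A = C_{A0}(1−X) = 5.90×0.615 = 3.629 mol/dm³.
A CSTR operates uniformly at the exit composition, giving r_B = 2.528 and r_C = 13.96 (each k·C_A^n at C_A = 3.629).
Fraction of consumed A going to B: r_B/(r_B+r_C) = 0.1533.
C_B = 0.1533·C_{A0}·X = 0.1533×5.90×0.385 = 0.348 mol/dm³; Y_B = C_B/C_{A0} = 0.0590.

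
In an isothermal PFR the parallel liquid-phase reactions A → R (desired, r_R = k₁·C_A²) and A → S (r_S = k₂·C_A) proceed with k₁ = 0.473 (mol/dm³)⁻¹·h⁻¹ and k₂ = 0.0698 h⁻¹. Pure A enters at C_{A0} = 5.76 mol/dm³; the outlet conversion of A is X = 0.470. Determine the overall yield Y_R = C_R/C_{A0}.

0.454

C_A = C_{A0}(1−X) = 3.053 mol/dm³.
Along a PFR/batch, dC_S/dC_A = −r_S/(r_R+r_S) = −k₂/(k₂+k₁·C_A).
Integrating from C_{A0} to C_A: C_S = (0.0698/0.473)·ln[(0.0698+0.473·5.76)/(0.0698+0.473·3.05)] = 0.1476·ln(2.794/1.514) = 0.09045 mol/dm³.
Then C_R = (C_{A0}−C_A) − C_S = 2.707 − 0.09045 = 2.617 mol/dm³.
Y_R = C_R/C_{A0} = 2.617/5.76 = 0.454.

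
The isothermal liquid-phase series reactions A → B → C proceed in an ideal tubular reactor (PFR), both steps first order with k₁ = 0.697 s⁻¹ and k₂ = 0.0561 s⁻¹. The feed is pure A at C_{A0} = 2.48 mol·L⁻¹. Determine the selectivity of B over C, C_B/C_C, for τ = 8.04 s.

2.24

Solving the coupled first-order balances gives C_B(τ) = [k₁/(k₂−k₁)]·C_{A0}·(e^(−k₁τ) − e^(−k₂τ)).
e^(−k₁τ) = e^(−0.697×8.04) = e^(−5.604) = 0.003684; e^(−k₂τ) = e^(−0.4510) = 0.6370.
C_B = 0.697×2.48/(0.0561−0.697) × (0.003684−0.6370) = (-2.697)×(-0.6333) = 1.708 mol·L⁻¹.
C_A = C_{A0}e^(−k₁τ) = 0.009135 mol·L⁻¹, so C_C = C_{A0}−C_A−C_B = 0.7629 mol·L⁻¹; C_B/C_C = 2.24.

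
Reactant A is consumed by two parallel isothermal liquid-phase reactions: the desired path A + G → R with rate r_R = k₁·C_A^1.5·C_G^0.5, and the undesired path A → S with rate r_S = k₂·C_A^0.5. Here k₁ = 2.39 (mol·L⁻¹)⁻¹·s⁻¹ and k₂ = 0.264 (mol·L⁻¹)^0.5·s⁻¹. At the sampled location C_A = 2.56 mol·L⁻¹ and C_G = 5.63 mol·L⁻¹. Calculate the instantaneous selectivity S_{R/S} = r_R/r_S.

S_{R/S} = r_R/r_S = (k₁·C_A^1.5·C_G^0.5)/(k₂·C_A^0.5) = (k₁/k₂)·C_A·C_G^0.5.
= (2.39×2.560^1.5×5.630^0.5) / (0.264×2.560^0.5) = 23.23/0.4224 = 55.0.
Since the desired path is higher order in A, keeping C_A high (PFR or concentrated feed) favours R.

55.0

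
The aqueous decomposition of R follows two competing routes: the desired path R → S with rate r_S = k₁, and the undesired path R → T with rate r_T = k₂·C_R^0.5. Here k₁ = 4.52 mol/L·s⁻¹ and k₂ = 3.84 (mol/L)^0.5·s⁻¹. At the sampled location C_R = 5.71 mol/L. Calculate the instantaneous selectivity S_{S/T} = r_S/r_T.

0.493

S_{S/T} = r_S/r_T = (k₁)/(k₂·C_R^0.5) = (k₁/k₂)·C_R^-0.5.
= (4.52) / (3.84×5.710^0.5) = 4.520/9.176 = 0.493.
The undesired path is higher order in R, so low C_R (CSTR or dilute feed) favours S.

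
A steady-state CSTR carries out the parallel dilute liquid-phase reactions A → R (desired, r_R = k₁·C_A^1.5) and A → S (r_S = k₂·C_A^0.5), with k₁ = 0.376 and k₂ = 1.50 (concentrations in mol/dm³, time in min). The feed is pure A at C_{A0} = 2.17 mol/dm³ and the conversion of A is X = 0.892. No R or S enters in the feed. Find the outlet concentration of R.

Exit C_A = C_{A0}(1−X) = 2.17×0.108 = 0.2344 mol/dm³.
In a CSTR the entire volume is at exit conditions, so r_R = 0.376×0.2344^1.5 = 0.04266 and r_S = 1.50×0.2344^0.5 = 0.7262.
Fraction of consumed A going to R: r_R/(r_R+r_S) = 0.05549.
C_R = 0.05549·C_{A0}·X = 0.05549×2.17×0.892 = 0.107 mol/dm³.

0.107 mol/dm³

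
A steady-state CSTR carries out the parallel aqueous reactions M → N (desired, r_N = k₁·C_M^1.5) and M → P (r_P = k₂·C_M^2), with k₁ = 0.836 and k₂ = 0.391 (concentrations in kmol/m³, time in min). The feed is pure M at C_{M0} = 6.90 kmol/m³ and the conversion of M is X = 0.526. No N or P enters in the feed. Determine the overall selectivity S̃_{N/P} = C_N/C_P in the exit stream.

1.18

Exit C_M = C_{M0}(1−X) = 6.90×0.474 = 3.271 kmol/m³.
Rates in a CSTR are evaluated at the outlet concentration: r_N = 0.836×3.271^1.5 = 4.945, r_P = 0.391×3.271^2 = 4.182.
Overall selectivity = C_N/C_P = r_Nτ/(r_Pτ) = r_N/r_P = 1.18.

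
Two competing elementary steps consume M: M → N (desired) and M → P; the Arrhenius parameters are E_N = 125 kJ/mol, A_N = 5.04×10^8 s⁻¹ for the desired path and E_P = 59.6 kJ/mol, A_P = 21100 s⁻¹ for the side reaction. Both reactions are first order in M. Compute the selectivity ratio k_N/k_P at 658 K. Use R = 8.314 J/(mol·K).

0.154

k_N/k_P = (A_N/A_P)·exp[−(E_N−E_P)/(RT)] = (A_N/A_P)·exp[(E_P−E_N)/(RT)].
(E_P−E_N)/(RT) = (59.6−125)×10³/(8.314×658) = -65400/5471 = -11.95.
k_N/k_P = (5.04×10^8/21100)·exp(-11.95) = 23886 × 6.428×10^-6 = 0.154.
Since E_N > E_P, raising the temperature improves selectivity toward N.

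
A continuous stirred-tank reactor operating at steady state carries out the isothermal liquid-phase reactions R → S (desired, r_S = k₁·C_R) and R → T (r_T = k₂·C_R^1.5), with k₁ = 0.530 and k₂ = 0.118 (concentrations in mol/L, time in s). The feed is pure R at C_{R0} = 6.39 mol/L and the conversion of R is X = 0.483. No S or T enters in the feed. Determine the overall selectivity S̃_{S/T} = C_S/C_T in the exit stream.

Exit C_R = C_{R0}(1−X) = 6.39×0.517 = 3.304 mol/L.
A CSTR operates uniformly at the exit composition, giving r_S = 1.751 and r_T = 0.7085 (each k·C_R^n at C_R = 3.304).
Overall selectivity = C_S/C_T = r_Sτ/(r_Tτ) = r_S/r_T = 2.47.

2.47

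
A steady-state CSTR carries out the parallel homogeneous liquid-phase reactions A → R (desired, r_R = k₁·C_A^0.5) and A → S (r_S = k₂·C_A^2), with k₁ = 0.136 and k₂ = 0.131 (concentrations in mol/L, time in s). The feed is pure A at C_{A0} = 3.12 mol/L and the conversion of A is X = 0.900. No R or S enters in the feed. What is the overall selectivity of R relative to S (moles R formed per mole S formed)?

Exit C_A = C_{A0}(1−X) = 3.12×0.100 = 0.3120 mol/L.
A CSTR operates uniformly at the exit composition, giving r_R = 0.07597 and r_S = 0.01275 (each k·C_A^n at C_A = 0.3120).
Overall selectivity = C_R/C_S = r_Rτ/(r_Sτ) = r_R/r_S = 5.96.

5.96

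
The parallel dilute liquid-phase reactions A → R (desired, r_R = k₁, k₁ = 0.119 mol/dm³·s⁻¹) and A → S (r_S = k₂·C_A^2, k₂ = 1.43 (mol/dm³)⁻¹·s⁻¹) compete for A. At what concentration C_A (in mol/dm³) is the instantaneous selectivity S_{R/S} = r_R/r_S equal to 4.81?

0.132 mol/dm³

S_{R/S} = (k₁/k₂)·C_A^-2 ⇒ C_A = (S·k₂/k₁)^(-0.5).
= (4.81×1.43/0.119)^(-0.5) = (57.80)^(-0.5) = 0.132 mol/dm³.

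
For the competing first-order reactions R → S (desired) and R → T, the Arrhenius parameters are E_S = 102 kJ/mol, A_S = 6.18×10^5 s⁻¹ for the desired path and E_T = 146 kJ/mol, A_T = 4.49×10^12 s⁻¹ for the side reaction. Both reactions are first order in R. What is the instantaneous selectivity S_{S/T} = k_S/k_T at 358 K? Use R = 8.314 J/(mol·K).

With equal orders, S_{S/T} = k_S/k_T = (A_S/A_T)·exp[(E_T−E_S)/(RT)].
(E_T−E_S)/(RT) = (146−102)×10³/(8.314×358) = 44000/2976 = 14.78.
k_S/k_T = (6.18×10^5/4.49×10^12)·exp(14.78) = 1.376×10^-7 × 2.631×10^6 = 0.362.
Since E_S < E_T, lowering the temperature improves selectivity toward S.

0.362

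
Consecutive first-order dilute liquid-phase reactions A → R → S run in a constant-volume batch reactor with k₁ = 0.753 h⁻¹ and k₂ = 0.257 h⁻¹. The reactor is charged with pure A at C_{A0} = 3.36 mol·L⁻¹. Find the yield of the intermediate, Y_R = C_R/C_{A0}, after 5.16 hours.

0.372

Solving the coupled first-order balances gives C_R(t) = [k₁/(k₂−k₁)]·C_{A0}·(e^(−k₁t) − e^(−k₂t)).
e^(−k₁t) = e^(−0.753×5.16) = e^(−3.885) = 0.02054; e^(−k₂t) = e^(−1.326) = 0.2655.
C_R = 0.753×3.36/(0.257−0.753) × (0.02054−0.2655) = (-5.101)×(-0.2450) = 1.250 mol·L⁻¹.
Y_R = C_R/C_{A0} = 1.250/3.36 = 0.372.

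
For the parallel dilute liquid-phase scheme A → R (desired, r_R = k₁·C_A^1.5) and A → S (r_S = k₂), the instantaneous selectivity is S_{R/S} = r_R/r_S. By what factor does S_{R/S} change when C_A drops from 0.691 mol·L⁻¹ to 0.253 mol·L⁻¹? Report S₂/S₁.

S_{R/S} = (k₁/k₂)·C_A^1.5, so S₂/S₁ = (C_{A,2}/C_{A,1})^1.5.
= (0.253/0.691)^1.5 = (0.3661)^1.5 = 0.222.

0.222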